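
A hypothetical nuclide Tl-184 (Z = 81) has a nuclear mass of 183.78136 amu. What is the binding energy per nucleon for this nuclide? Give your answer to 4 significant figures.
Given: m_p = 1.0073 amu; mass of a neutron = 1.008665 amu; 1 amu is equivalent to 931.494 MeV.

Total constituent mass: 81 × 1.0073 + 103 × 1.008665 = 185.483795 amu
Δm = 185.483795 − 183.78136 = 1.702435 amu
E_B = 1.702435 × 931.494 = 1585.81 MeV
Per nucleon: 1585.81 / 184 = 8.619 MeV

8.619 MeV/nucleon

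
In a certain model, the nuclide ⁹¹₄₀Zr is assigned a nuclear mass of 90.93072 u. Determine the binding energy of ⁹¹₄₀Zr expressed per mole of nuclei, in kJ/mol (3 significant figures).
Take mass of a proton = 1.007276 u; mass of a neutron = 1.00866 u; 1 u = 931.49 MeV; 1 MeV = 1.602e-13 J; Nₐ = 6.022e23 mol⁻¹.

7.21e+10 kJ/mol

The nucleus contains 40 protons and 91 − 40 = 51 neutrons.
Total constituent mass: 40 × 1.007276 + 51 × 1.00866 = 91.732700 u
Mass defect Δm = 91.732700 − 90.93072 = 0.801980 u
Binding energy = Δm·c² = 0.801980 × 931.49 MeV/u = 747.036 MeV
Per nucleus in joules: 747.036 MeV × 1.602e-13 J/MeV = 1.1968e-10 J
Per mole: 1.1968e-10 J × 6.022e23 mol⁻¹ = 7.2071e+13 J/mol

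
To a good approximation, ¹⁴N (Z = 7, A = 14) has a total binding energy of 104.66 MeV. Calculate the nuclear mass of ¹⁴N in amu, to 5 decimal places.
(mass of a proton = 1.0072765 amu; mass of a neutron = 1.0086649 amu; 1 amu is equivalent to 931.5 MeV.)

Mass defect = 104.66 MeV / (931.5 MeV/amu) = 0.1123564 amu
Constituent mass = 7(1.0072765) + 7(1.0086649) = 14.1115898 amu
Nuclear mass = 14.1115898 − 0.1123564 = 13.9992334 amu ≈ 13.99923 amu (to 5 decimal places)

13.99923 amu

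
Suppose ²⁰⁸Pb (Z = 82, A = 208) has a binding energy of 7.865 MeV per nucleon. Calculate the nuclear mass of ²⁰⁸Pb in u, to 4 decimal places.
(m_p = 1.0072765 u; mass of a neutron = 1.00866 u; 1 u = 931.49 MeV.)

Total binding energy = 208 × 7.865 = 1635.920 MeV
Mass defect = 1635.920 MeV / (931.49 MeV/u) = 1.756240 u
Constituent mass = 82(1.0072765) + 126(1.00866) = 209.6878330 u
Nuclear mass = 209.6878330 − 1.756240 = 207.9315930 u ≈ 207.9316 u (to 4 decimal places)

207.9316 u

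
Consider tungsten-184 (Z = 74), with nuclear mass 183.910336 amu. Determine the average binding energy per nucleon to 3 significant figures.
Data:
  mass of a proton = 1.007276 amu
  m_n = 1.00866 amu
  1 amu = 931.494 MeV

The nucleus contains 74 protons and 184 − 74 = 110 neutrons.
Mass of separated nucleons = 74(1.007276) + 110(1.00866) = 74.538424 + 110.95260 = 185.491024 amu
Δm = 185.491024 − 183.910336 = 1.580688 amu
Binding energy = Δm·c² = 1.580688 × 931.494 MeV/amu = 1472.40 MeV
BE/A = 1472.40 MeV / 184 = 8.002 MeV/nucleon

8.00 MeV/nucleon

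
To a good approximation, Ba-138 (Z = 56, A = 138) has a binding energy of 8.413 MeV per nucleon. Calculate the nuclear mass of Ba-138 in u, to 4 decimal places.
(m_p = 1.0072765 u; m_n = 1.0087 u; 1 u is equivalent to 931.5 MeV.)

Total binding energy = 138 × 8.413 = 1160.994 MeV
Mass defect = 1160.994 MeV / (931.5 MeV/u) = 1.246370 u
Constituent mass = 56(1.0072765) + 82(1.0087) = 139.1208840 u
Nuclear mass = 139.1208840 − 1.246370 = 137.8745140 u ≈ 137.8745 u (to 4 decimal places)

137.8745 u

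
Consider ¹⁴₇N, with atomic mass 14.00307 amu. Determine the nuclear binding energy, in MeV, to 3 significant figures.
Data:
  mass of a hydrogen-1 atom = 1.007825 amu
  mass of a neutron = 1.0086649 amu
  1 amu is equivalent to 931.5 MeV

105 MeV

Z = 7, so N = A − Z = 14 − 7 = 7.
Σm = 7·m(¹H) + 7·m_n = 7.054775 + 7.0606543 = 14.1154293 amu
Δm = 14.1154293 − 14.00307 = 0.1123593 amu
Converting to energy: 0.1123593 amu × 931.5 MeV/amu = 104.663 MeV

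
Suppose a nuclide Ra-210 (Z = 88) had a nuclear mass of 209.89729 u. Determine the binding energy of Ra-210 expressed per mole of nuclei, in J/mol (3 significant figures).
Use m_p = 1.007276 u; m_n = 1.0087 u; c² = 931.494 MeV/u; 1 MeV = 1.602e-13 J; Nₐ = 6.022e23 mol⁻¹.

Z = 88, so N = A − Z = 210 − 88 = 122.
Total constituent mass: 88 × 1.007276 + 122 × 1.0087 = 211.701688 u
The mass defect is 211.701688 − 209.89729 = 1.804398 u.
E_B = 1.804398 × 931.494 = 1680.79 MeV
Per nucleus in joules: 1680.79 MeV × 1.602e-13 J/MeV = 2.6926e-10 J
Per mole: 2.6926e-10 J × 6.022e23 mol⁻¹ = 1.6215e+14 J/mol

1.62e+14 J/mol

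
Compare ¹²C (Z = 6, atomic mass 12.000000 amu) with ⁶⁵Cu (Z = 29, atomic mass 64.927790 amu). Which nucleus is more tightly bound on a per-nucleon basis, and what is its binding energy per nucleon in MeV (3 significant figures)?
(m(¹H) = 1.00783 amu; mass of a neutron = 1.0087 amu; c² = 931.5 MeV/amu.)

⁶⁵Cu; 8.78 MeV/nucleon

¹²C: Σm = 6(1.00783) + 6(1.0087) = 12.09918 amu; Δm = 0.099180 amu; E_B = 92.386 MeV; E_B/A = 7.699 MeV
⁶⁵Cu: Σm = 29(1.00783) + 36(1.0087) = 65.54027 amu; Δm = 0.612480 amu; E_B = 570.53 MeV; E_B/A = 8.777 MeV
⁶⁵Cu has the higher binding energy per nucleon, so it is the more tightly bound nucleus.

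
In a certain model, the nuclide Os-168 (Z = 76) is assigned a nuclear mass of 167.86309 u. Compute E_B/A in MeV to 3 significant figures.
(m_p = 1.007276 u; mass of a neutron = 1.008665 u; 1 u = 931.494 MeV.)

8.25 MeV/nucleon

Σm = 76·m_p + 92·m_n = 76.552976 + 92.797180 = 169.350156 u
Δm = 169.350156 − 167.86309 = 1.487066 u
Binding energy = Δm·c² = 1.487066 × 931.494 MeV/u = 1385.19 MeV
Per nucleon: 1385.19 / 168 = 8.245 MeV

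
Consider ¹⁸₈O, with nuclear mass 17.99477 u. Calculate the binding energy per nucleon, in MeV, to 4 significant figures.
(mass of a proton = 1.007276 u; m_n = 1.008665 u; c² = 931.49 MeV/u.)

7.767 MeV/nucleon

Z = 8, so N = A − Z = 18 − 8 = 10.
Σm = 8·m_p + 10·m_n = 8.058208 + 10.086650 = 18.144858 u
Δm = 18.144858 − 17.99477 = 0.150088 u
Converting to energy: 0.150088 u × 931.49 MeV/u = 139.805 MeV
BE/A = 139.805 MeV / 18 = 7.767 MeV/nucleon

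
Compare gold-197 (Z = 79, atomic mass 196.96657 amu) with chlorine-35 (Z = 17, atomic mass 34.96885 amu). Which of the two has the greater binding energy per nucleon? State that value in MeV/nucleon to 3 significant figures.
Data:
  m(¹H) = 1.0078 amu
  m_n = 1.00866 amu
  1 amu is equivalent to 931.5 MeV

gold-197: Σm = 79(1.0078) + 118(1.00866) = 198.63808 amu; Δm = 1.67151 amu; E_B = 1557.0 MeV; E_B/A = 7.904 MeV
chlorine-35: Σm = 17(1.0078) + 18(1.00866) = 35.28848 amu; Δm = 0.31963 amu; E_B = 297.74 MeV; E_B/A = 8.507 MeV
chlorine-35 has the higher binding energy per nucleon, so it is the more tightly bound nucleus.

chlorine-35; 8.51 MeV/nucleon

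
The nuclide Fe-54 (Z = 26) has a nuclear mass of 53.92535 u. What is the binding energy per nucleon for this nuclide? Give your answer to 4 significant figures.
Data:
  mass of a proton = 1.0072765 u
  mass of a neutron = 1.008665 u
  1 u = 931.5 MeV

8.736 MeV/nucleon

With 26 protons and 28 neutrons (A = 54):
Σm = 26·m_p + 28·m_n = 26.1891890 + 28.242620 = 54.4318090 u
Mass defect Δm = 54.4318090 − 53.92535 = 0.5064590 u
Converting to energy: 0.5064590 u × 931.5 MeV/u = 471.767 MeV
BE/A = 471.767 MeV / 54 = 8.736 MeV/nucleon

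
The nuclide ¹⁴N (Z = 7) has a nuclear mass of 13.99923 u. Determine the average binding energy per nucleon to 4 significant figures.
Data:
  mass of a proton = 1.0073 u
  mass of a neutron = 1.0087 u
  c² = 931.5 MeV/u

7.503 MeV/nucleon

Σm = 7·m_p + 7·m_n = 7.0511 + 7.0609 = 14.1120 u
The mass defect is 14.1120 − 13.99923 = 0.11277 u.
E_B = 0.11277 × 931.5 = 105.045 MeV
BE/A = 105.045 MeV / 14 = 7.503 MeV/nucleon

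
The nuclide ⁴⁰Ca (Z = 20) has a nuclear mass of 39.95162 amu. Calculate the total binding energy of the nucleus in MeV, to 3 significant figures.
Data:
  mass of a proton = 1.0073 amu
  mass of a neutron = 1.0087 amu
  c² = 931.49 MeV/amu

343 MeV

With 20 protons and 20 neutrons (A = 40):
Total constituent mass: 20 × 1.0073 + 20 × 1.0087 = 40.3200 amu
Mass defect Δm = 40.3200 − 39.95162 = 0.36838 amu
Converting to energy: 0.36838 amu × 931.49 MeV/amu = 343.142 MeV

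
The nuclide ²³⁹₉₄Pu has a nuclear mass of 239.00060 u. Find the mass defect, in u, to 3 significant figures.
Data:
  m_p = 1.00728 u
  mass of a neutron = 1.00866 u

1.94 u

Z = 94, so N = A − Z = 239 − 94 = 145.
Σm = 94·m_p + 145·m_n = 94.68432 + 146.25570 = 240.94002 u
The mass defect is 240.94002 − 239.00060 = 1.93942 u.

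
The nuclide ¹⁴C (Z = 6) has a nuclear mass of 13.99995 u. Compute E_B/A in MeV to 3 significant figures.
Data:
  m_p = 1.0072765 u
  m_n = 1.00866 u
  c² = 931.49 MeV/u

7.52 MeV/nucleon

The nucleus contains 6 protons and 14 − 6 = 8 neutrons.
Mass of separated nucleons = 6(1.0072765) + 8(1.00866) = 6.0436590 + 8.06928 = 14.1129390 u
The mass defect is 14.1129390 − 13.99995 = 0.1129890 u.
E_B = 0.1129890 × 931.49 = 105.248 MeV
Per nucleon: 105.248 / 14 = 7.518 MeV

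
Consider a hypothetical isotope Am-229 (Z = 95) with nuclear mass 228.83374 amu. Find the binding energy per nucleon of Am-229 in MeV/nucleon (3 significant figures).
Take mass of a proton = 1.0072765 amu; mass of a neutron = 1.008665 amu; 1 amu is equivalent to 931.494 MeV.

The nucleus contains 95 protons and 229 − 95 = 134 neutrons.
Total constituent mass: 95 × 1.0072765 + 134 × 1.008665 = 230.8523775 amu
Mass defect Δm = 230.8523775 − 228.83374 = 2.0186375 amu
E_B = 2.0186375 × 931.494 = 1880.35 MeV
Dividing by A = 229 gives 8.211 MeV per nucleon.

8.21 MeV/nucleon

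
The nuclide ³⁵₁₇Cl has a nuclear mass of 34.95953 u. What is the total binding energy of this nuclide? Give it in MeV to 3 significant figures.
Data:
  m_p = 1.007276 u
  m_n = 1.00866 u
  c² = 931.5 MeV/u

The nucleus contains 17 protons and 35 − 17 = 18 neutrons.
Σm = 17·m_p + 18·m_n = 17.123692 + 18.15588 = 35.279572 u
The mass defect is 35.279572 − 34.95953 = 0.320042 u.
E_B = 0.320042 × 931.5 = 298.119 MeV

298 MeV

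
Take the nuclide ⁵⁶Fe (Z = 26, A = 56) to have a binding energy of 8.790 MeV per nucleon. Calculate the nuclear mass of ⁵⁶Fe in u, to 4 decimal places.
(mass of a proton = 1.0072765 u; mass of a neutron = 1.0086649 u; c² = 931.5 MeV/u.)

Total binding energy = 56 × 8.790 = 492.240 MeV
Mass defect = 492.240 MeV / (931.5 MeV/u) = 0.528438 u
Constituent mass = 26(1.0072765) + 30(1.0086649) = 56.4491360 u
Nuclear mass = 56.4491360 − 0.528438 = 55.9206980 u ≈ 55.9207 u (to 4 decimal places)

55.9207 u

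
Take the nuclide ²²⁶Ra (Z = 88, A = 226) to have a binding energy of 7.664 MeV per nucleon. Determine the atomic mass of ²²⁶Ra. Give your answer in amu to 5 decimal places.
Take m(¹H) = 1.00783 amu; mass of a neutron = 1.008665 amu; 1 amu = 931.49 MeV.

226.02535 amu

Total binding energy = 226 × 7.664 = 1732.064 MeV
Mass defect = 1732.064 MeV / (931.49 MeV/amu) = 1.8594553 amu
Constituent mass = 88(1.00783) + 138(1.008665) = 227.884810 amu
Atomic mass = 227.884810 − 1.8594553 = 226.0253547 amu ≈ 226.02535 amu (to 5 decimal places)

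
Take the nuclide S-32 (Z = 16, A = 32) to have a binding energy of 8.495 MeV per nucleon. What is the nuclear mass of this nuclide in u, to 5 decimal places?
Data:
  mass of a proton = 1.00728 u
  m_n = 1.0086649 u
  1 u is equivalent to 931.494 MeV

Total binding energy = 32 × 8.495 = 271.840 MeV
Mass defect = 271.840 MeV / (931.494 MeV/u) = 0.2918323 u
Constituent mass = 16(1.00728) + 16(1.0086649) = 32.2551184 u
Nuclear mass = 32.2551184 − 0.2918323 = 31.9632861 u ≈ 31.96329 u (to 5 decimal places)

31.96329 u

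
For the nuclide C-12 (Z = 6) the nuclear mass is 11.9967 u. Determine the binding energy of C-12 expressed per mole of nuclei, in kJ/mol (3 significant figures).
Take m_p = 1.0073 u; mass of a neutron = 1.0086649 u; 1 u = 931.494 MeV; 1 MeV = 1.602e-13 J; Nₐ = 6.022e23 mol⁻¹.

8.90e+09 kJ/mol

Z = 6, so N = A − Z = 12 − 6 = 6.
Mass of separated nucleons = 6(1.0073) + 6(1.0086649) = 6.0438 + 6.0519894 = 12.0957894 u
Δm = 12.0957894 − 11.9967 = 0.0990894 u
E_B = 0.0990894 × 931.494 = 92.3012 MeV
Per nucleus in joules: 92.3012 MeV × 1.602e-13 J/MeV = 1.4787e-11 J
Per mole: 1.4787e-11 J × 6.022e23 mol⁻¹ = 8.9047e+12 J/mol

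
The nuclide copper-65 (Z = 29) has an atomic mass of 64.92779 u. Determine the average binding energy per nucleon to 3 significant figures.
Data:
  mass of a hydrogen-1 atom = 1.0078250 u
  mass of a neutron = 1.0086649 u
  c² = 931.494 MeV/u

8.76 MeV/nucleon

Total constituent mass: 29 × 1.0078250 + 36 × 1.0086649 = 65.5388614 u
Δm = 65.5388614 − 64.92779 = 0.6110714 u
Binding energy = Δm·c² = 0.6110714 × 931.494 MeV/u = 569.209 MeV
BE/A = 569.209 MeV / 65 = 8.757 MeV/nucleon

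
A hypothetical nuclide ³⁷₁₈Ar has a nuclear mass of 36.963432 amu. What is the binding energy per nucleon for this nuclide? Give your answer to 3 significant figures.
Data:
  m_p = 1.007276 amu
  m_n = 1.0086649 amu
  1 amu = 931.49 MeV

Total constituent mass: 18 × 1.007276 + 19 × 1.0086649 = 37.2956011 amu
Mass defect Δm = 37.2956011 − 36.963432 = 0.3321691 amu
Converting to energy: 0.3321691 amu × 931.49 MeV/amu = 309.412 MeV
BE/A = 309.412 MeV / 37 = 8.362 MeV/nucleon

8.36 MeV/nucleon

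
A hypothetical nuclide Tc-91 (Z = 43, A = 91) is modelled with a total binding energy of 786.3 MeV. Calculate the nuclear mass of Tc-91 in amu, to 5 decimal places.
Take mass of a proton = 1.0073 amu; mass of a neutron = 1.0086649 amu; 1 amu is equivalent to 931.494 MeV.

Mass defect = 786.3 MeV / (931.494 MeV/amu) = 0.8441278 amu
Constituent mass = 43(1.0073) + 48(1.0086649) = 91.7298152 amu
Nuclear mass = 91.7298152 − 0.8441278 = 90.8856874 amu ≈ 90.88569 amu (to 5 decimal places)

90.88569 amu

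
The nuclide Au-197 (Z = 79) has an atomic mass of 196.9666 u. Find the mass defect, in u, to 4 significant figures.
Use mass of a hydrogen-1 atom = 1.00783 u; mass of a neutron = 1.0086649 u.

1.674 u

Z = 79, so N = A − Z = 197 − 79 = 118.
Σm = 79·m(¹H) + 118·m_n = 79.61857 + 119.0224582 = 198.6410282 u
Δm = 198.6410282 − 196.9666 = 1.6744282 u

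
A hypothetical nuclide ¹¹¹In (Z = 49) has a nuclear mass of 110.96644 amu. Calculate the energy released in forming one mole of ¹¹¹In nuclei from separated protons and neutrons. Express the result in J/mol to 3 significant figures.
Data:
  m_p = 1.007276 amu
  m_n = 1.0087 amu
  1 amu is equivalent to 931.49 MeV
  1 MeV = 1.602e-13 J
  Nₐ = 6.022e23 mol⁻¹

8.35e+13 J/mol

Total constituent mass: 49 × 1.007276 + 62 × 1.0087 = 111.895924 amu
The mass defect is 111.895924 − 110.96644 = 0.929484 amu.
E_B = 0.929484 × 931.49 = 865.805 MeV
Per nucleus in joules: 865.805 MeV × 1.602e-13 J/MeV = 1.3870e-10 J
Per mole: 1.3870e-10 J × 6.022e23 mol⁻¹ = 8.3525e+13 J/mol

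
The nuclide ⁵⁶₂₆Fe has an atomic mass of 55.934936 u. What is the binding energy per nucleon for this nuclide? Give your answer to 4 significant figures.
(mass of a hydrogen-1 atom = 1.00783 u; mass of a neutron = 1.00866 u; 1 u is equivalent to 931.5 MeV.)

8.790 MeV/nucleon

Z = 26, so N = A − Z = 56 − 26 = 30.
Σm = 26·m(¹H) + 30·m_n = 26.20358 + 30.25980 = 56.46338 u
Δm = 56.46338 − 55.934936 = 0.528444 u
E_B = 0.528444 × 931.5 = 492.246 MeV
BE/A = 492.246 MeV / 56 = 8.790 MeV/nucleon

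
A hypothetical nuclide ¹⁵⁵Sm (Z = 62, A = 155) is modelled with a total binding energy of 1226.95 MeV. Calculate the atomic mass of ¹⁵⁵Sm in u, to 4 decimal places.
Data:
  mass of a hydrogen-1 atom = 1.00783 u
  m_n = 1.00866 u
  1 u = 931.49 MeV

154.9736 u

Mass defect = 1226.95 MeV / (931.49 MeV/u) = 1.317191 u
Constituent mass = 62(1.00783) + 93(1.00866) = 156.29084 u
Atomic mass = 156.29084 − 1.317191 = 154.973649 u ≈ 154.9736 u (to 4 decimal places)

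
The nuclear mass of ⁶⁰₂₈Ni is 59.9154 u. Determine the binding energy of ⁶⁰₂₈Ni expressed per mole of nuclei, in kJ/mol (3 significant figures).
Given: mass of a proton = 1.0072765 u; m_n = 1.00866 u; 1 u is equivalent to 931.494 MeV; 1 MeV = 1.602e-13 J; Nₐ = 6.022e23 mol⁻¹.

With 28 protons and 32 neutrons (A = 60):
Σm = 28·m_p + 32·m_n = 28.2037420 + 32.27712 = 60.4808620 u
Δm = 60.4808620 − 59.9154 = 0.5654620 u
Binding energy = Δm·c² = 0.5654620 × 931.494 MeV/u = 526.724 MeV
Per nucleus in joules: 526.724 MeV × 1.602e-13 J/MeV = 8.4381e-11 J
Per mole: 8.4381e-11 J × 6.022e23 mol⁻¹ = 5.0814e+13 J/mol

5.08e+10 kJ/mol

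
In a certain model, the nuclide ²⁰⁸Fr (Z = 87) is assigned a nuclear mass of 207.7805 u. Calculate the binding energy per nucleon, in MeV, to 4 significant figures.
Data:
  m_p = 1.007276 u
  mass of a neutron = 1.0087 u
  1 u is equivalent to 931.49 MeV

Total constituent mass: 87 × 1.007276 + 121 × 1.0087 = 209.685712 u
Δm = 209.685712 − 207.7805 = 1.905212 u
E_B = 1.905212 × 931.49 = 1774.69 MeV
BE/A = 1774.69 MeV / 208 = 8.532 MeV/nucleon

8.532 MeV/nucleon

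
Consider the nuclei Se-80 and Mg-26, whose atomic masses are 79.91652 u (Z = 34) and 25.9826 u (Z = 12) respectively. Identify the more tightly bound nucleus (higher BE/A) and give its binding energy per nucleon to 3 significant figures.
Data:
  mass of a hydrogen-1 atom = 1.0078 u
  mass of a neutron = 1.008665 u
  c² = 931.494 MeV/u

Se-80; 8.70 MeV/nucleon

Se-80: Σm = 34(1.0078) + 46(1.008665) = 80.663790 u; Δm = 0.747270 u; E_B = 696.08 MeV; E_B/A = 8.701 MeV
Mg-26: Σm = 12(1.0078) + 14(1.008665) = 26.214910 u; Δm = 0.232310 u; E_B = 216.40 MeV; E_B/A = 8.323 MeV
Se-80 has the higher binding energy per nucleon, so it is the more tightly bound nucleus.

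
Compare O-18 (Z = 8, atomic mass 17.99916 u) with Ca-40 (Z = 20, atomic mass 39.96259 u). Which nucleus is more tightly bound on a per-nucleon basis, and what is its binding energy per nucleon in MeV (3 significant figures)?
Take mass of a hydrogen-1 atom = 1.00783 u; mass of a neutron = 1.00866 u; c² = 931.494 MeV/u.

O-18: Σm = 8(1.00783) + 10(1.00866) = 18.14924 u; Δm = 0.15008 u; E_B = 139.80 MeV; E_B/A = 7.767 MeV
Ca-40: Σm = 20(1.00783) + 20(1.00866) = 40.32980 u; Δm = 0.36721 u; E_B = 342.05 MeV; E_B/A = 8.551 MeV
Ca-40 has the higher binding energy per nucleon, so it is the more tightly bound nucleus.

Ca-40; 8.55 MeV/nucleon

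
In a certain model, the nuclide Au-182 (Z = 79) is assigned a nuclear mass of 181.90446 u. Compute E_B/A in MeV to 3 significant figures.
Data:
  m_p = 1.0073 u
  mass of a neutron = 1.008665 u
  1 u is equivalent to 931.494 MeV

Mass of separated nucleons = 79(1.0073) + 103(1.008665) = 79.5767 + 103.892495 = 183.469195 u
Δm = 183.469195 − 181.90446 = 1.564735 u
Converting to energy: 1.564735 u × 931.494 MeV/u = 1457.54 MeV
BE/A = 1457.54 MeV / 182 = 8.008 MeV/nucleon

8.01 MeV/nucleon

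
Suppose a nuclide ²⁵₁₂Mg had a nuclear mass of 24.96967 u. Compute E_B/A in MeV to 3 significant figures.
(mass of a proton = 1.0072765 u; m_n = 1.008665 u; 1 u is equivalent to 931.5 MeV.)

Z = 12, so N = A − Z = 25 − 12 = 13.
Σm = 12·m_p + 13·m_n = 12.0873180 + 13.112645 = 25.1999630 u
Mass defect Δm = 25.1999630 − 24.96967 = 0.2302930 u
E_B = 0.2302930 × 931.5 = 214.518 MeV
Per nucleon: 214.518 / 25 = 8.581 MeV

8.58 MeV/nucleon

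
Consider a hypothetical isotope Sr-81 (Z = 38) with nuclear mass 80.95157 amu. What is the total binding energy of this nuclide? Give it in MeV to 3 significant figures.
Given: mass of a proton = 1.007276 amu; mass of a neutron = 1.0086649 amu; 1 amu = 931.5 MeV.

Mass of separated nucleons = 38(1.007276) + 43(1.0086649) = 38.276488 + 43.3725907 = 81.6490787 amu
Δm = 81.6490787 − 80.95157 = 0.6975087 amu
Binding energy = Δm·c² = 0.6975087 × 931.5 MeV/amu = 649.729 MeV

650 MeV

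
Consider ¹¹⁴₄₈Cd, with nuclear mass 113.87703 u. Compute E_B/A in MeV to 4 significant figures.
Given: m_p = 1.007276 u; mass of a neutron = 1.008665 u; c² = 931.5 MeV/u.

8.531 MeV/nucleon

Z = 48, so N = A − Z = 114 − 48 = 66.
Mass of separated nucleons = 48(1.007276) + 66(1.008665) = 48.349248 + 66.571890 = 114.921138 u
The mass defect is 114.921138 − 113.87703 = 1.044108 u.
Binding energy = Δm·c² = 1.044108 × 931.5 MeV/u = 972.587 MeV
BE/A = 972.587 MeV / 114 = 8.531 MeV/nucleon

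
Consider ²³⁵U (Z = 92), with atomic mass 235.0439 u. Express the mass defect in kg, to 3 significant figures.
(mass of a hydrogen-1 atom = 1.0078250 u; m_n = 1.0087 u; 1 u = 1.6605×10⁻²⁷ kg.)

Z = 92, so N = A − Z = 235 − 92 = 143.
Mass of separated nucleons = 92(1.0078250) + 143(1.0087) = 92.7199000 + 144.2441 = 236.9640000 u
Δm = 236.9640000 − 235.0439 = 1.9201000 u
In SI units: 1.9201000 u × 1.6605×10⁻²⁷ kg/u = 3.1883e-27 kg

3.19e-27 kg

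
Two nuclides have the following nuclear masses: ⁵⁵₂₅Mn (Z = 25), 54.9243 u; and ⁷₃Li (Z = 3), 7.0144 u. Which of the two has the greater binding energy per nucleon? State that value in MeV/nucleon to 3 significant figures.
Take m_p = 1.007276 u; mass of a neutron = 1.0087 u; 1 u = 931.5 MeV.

⁵⁵₂₅Mn; 8.78 MeV/nucleon

⁵⁵₂₅Mn: Σm = 25(1.007276) + 30(1.0087) = 55.442900 u; Δm = 0.518600 u; E_B = 483.08 MeV; E_B/A = 8.783 MeV
⁷₃Li: Σm = 3(1.007276) + 4(1.0087) = 7.056628 u; Δm = 0.042228 u; E_B = 39.335 MeV; E_B/A = 5.619 MeV
⁵⁵₂₅Mn has the higher binding energy per nucleon, so it is the more tightly bound nucleus.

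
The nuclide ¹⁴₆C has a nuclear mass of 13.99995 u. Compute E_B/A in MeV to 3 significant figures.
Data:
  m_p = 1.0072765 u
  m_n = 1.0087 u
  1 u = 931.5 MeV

7.54 MeV/nucleon

Total constituent mass: 6 × 1.0072765 + 8 × 1.0087 = 14.1132590 u
The mass defect is 14.1132590 − 13.99995 = 0.1133090 u.
E_B = 0.1133090 × 931.5 = 105.547 MeV
BE/A = 105.547 MeV / 14 = 7.539 MeV/nucleon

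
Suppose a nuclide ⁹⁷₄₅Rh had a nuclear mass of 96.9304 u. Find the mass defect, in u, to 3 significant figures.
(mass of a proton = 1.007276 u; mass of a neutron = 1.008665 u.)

0.848 u

Z = 45, so N = A − Z = 97 − 45 = 52.
Mass of separated nucleons = 45(1.007276) + 52(1.008665) = 45.327420 + 52.450580 = 97.778000 u
Δm = 97.778000 − 96.9304 = 0.847600 u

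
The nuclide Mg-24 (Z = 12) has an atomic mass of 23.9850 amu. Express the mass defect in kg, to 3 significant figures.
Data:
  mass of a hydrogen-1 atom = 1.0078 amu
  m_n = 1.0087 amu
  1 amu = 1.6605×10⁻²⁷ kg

Total constituent mass: 12 × 1.0078 + 12 × 1.0087 = 24.1980 amu
Δm = 24.1980 − 23.9850 = 0.2130 amu
In SI units: 0.2130 amu × 1.6605×10⁻²⁷ kg/amu = 3.5369e-28 kg

3.54e-28 kg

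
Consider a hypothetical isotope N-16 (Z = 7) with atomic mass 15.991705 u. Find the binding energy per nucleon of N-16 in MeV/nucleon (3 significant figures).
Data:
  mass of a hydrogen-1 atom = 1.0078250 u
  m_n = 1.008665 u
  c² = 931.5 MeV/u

Mass of separated nucleons = 7(1.0078250) + 9(1.008665) = 7.0547750 + 9.077985 = 16.1327600 u
Mass defect Δm = 16.1327600 − 15.991705 = 0.1410550 u
E_B = 0.1410550 × 931.5 = 131.393 MeV
Per nucleon: 131.393 / 16 = 8.212 MeV

8.21 MeV/nucleon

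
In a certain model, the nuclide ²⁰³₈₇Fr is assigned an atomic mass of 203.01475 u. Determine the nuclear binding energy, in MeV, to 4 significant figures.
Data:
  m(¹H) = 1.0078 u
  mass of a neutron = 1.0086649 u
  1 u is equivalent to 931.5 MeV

1555 MeV

With 87 protons and 116 neutrons (A = 203):
Total constituent mass: 87 × 1.0078 + 116 × 1.0086649 = 204.6837284 u
Δm = 204.6837284 − 203.01475 = 1.6689784 u
E_B = 1.6689784 × 931.5 = 1554.65 MeV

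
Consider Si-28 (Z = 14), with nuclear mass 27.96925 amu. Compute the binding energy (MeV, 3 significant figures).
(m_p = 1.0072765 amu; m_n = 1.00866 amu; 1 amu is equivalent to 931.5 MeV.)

236 MeV

The nucleus contains 14 protons and 28 − 14 = 14 neutrons.
Total constituent mass: 14 × 1.0072765 + 14 × 1.00866 = 28.2231110 amu
Mass defect Δm = 28.2231110 − 27.96925 = 0.2538610 amu
Binding energy = Δm·c² = 0.2538610 × 931.5 MeV/amu = 236.472 MeV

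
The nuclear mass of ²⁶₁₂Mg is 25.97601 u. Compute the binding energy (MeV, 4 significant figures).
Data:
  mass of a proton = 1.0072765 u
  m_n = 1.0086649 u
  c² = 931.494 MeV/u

216.7 MeV

Z = 12, so N = A − Z = 26 − 12 = 14.
Σm = 12·m_p + 14·m_n = 12.0873180 + 14.1213086 = 26.2086266 u
Mass defect Δm = 26.2086266 − 25.97601 = 0.2326166 u
E_B = 0.2326166 × 931.494 = 216.681 MeV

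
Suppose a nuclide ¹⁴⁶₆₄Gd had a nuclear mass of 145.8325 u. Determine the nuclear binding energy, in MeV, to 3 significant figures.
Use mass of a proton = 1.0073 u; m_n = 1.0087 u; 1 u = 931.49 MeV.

1260 MeV

The nucleus contains 64 protons and 146 − 64 = 82 neutrons.
Total constituent mass: 64 × 1.0073 + 82 × 1.0087 = 147.1806 u
Mass defect Δm = 147.1806 − 145.8325 = 1.3481 u
Converting to energy: 1.3481 u × 931.49 MeV/u = 1255.74 MeV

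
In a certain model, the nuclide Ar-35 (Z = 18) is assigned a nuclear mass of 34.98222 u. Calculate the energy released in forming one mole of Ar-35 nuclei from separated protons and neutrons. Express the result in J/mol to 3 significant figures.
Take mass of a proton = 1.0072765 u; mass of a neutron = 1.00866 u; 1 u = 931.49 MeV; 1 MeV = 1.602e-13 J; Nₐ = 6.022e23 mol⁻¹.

2.66e+13 J/mol

Σm = 18·m_p + 17·m_n = 18.1309770 + 17.14722 = 35.2781970 u
The mass defect is 35.2781970 − 34.98222 = 0.2959770 u.
Converting to energy: 0.2959770 u × 931.49 MeV/u = 275.700 MeV
Per nucleus in joules: 275.700 MeV × 1.602e-13 J/MeV = 4.4167e-11 J
Per mole: 4.4167e-11 J × 6.022e23 mol⁻¹ = 2.6597e+13 J/mol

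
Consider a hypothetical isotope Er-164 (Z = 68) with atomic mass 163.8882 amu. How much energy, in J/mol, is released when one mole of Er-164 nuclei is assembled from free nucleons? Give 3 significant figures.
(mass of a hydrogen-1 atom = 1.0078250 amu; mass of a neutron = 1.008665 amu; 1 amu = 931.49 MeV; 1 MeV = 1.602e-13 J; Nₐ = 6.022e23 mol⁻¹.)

1.33e+14 J/mol

Z = 68, so N = A − Z = 164 − 68 = 96.
Σm = 68·m(¹H) + 96·m_n = 68.5321000 + 96.831840 = 165.3639400 amu
Δm = 165.3639400 − 163.8882 = 1.4757400 amu
Binding energy = Δm·c² = 1.4757400 × 931.49 MeV/amu = 1374.64 MeV
Per nucleus in joules: 1374.64 MeV × 1.602e-13 J/MeV = 2.2022e-10 J
Per mole: 2.2022e-10 J × 6.022e23 mol⁻¹ = 1.3262e+14 J/mol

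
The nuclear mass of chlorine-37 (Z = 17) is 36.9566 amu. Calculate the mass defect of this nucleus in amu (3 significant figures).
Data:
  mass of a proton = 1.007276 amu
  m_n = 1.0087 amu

With 17 protons and 20 neutrons (A = 37):
Mass of separated nucleons = 17(1.007276) + 20(1.0087) = 17.123692 + 20.1740 = 37.297692 amu
Δm = 37.297692 − 36.9566 = 0.341092 amu

0.341 amu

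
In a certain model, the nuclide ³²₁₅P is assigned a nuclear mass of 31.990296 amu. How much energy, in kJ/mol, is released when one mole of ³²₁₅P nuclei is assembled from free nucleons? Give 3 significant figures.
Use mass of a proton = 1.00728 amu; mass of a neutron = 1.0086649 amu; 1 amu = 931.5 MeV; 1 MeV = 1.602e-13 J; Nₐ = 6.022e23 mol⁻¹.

Σm = 15·m_p + 17·m_n = 15.10920 + 17.1473033 = 32.2565033 amu
Mass defect Δm = 32.2565033 − 31.990296 = 0.2662073 amu
E_B = 0.2662073 × 931.5 = 247.972 MeV
Per nucleus in joules: 247.972 MeV × 1.602e-13 J/MeV = 3.9725e-11 J
Per mole: 3.9725e-11 J × 6.022e23 mol⁻¹ = 2.3922e+13 J/mol

2.39e+10 kJ/mol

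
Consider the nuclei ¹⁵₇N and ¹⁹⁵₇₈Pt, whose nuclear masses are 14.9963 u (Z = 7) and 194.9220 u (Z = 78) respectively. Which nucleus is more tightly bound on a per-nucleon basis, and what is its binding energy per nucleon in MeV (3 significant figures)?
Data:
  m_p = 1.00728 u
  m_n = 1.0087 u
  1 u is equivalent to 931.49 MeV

¹⁹⁵₇₈Pt; 7.95 MeV/nucleon

¹⁵₇N: Σm = 7(1.00728) + 8(1.0087) = 15.12056 u; Δm = 0.12426 u; E_B = 115.747 MeV; E_B/A = 7.716 MeV
¹⁹⁵₇₈Pt: Σm = 78(1.00728) + 117(1.0087) = 196.58574 u; Δm = 1.66374 u; E_B = 1549.76 MeV; E_B/A = 7.947 MeV
¹⁹⁵₇₈Pt has the higher binding energy per nucleon, so it is the more tightly bound nucleus.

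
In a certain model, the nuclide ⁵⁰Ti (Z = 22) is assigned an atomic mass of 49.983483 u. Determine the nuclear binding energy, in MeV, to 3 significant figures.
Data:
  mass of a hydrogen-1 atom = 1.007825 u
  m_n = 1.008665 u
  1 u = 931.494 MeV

402 MeV

Z = 22, so N = A − Z = 50 − 22 = 28.
Total constituent mass: 22 × 1.007825 + 28 × 1.008665 = 50.414770 u
The mass defect is 50.414770 − 49.983483 = 0.431287 u.
E_B = 0.431287 × 931.494 = 401.741 MeV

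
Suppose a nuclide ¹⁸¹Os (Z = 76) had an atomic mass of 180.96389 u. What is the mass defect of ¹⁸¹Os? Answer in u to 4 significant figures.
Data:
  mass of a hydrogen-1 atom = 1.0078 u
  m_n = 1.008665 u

With 76 protons and 105 neutrons (A = 181):
Mass of separated nucleons = 76(1.0078) + 105(1.008665) = 76.5928 + 105.909825 = 182.502625 u
Δm = 182.502625 − 180.96389 = 1.538735 u

1.539 u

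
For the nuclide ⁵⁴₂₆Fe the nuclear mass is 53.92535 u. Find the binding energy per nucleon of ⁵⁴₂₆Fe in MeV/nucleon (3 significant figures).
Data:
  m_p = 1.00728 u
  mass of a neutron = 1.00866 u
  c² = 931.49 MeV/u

8.74 MeV/nucleon

Z = 26, so N = A − Z = 54 − 26 = 28.
Σm = 26·m_p + 28·m_n = 26.18928 + 28.24248 = 54.43176 u
The mass defect is 54.43176 − 53.92535 = 0.50641 u.
Converting to energy: 0.50641 u × 931.49 MeV/u = 471.716 MeV
BE/A = 471.716 MeV / 54 = 8.735 MeV/nucleon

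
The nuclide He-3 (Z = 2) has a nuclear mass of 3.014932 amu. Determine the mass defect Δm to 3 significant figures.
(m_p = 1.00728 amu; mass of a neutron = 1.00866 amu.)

0.00829 amu

The nucleus contains 2 protons and 3 − 2 = 1 neutrons.
Mass of separated nucleons = 2(1.00728) + 1(1.00866) = 2.01456 + 1.00866 = 3.02322 amu
The mass defect is 3.02322 − 3.014932 = 0.008288 amu.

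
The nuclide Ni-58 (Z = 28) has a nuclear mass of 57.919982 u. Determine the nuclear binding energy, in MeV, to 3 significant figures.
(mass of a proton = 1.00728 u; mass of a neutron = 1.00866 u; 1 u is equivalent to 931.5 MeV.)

Mass of separated nucleons = 28(1.00728) + 30(1.00866) = 28.20384 + 30.25980 = 58.46364 u
The mass defect is 58.46364 − 57.919982 = 0.543658 u.
E_B = 0.543658 × 931.5 = 506.417 MeV

506 MeV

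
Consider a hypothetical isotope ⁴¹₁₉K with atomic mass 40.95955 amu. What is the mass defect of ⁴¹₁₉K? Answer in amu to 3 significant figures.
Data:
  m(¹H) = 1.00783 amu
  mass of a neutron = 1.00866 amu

Mass of separated nucleons = 19(1.00783) + 22(1.00866) = 19.14877 + 22.19052 = 41.33929 amu
Δm = 41.33929 − 40.95955 = 0.37974 amu

0.380 amu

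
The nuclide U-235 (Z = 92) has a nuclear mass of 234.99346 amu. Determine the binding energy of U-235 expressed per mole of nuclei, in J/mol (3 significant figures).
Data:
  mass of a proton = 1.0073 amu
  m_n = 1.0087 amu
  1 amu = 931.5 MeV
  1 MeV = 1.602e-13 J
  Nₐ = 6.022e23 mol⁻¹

1.73e+14 J/mol

The nucleus contains 92 protons and 235 − 92 = 143 neutrons.
Σm = 92·m_p + 143·m_n = 92.6716 + 144.2441 = 236.9157 amu
The mass defect is 236.9157 − 234.99346 = 1.92224 amu.
E_B = 1.92224 × 931.5 = 1790.57 MeV
Per nucleus in joules: 1790.57 MeV × 1.602e-13 J/MeV = 2.8685e-10 J
Per mole: 2.8685e-10 J × 6.022e23 mol⁻¹ = 1.7274e+14 J/mol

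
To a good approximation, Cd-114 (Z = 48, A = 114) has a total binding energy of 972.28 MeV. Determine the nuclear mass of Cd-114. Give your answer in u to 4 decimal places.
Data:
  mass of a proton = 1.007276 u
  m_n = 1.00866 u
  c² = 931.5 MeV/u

113.8770 u

Mass defect = 972.28 MeV / (931.5 MeV/u) = 1.043779 u
Constituent mass = 48(1.007276) + 66(1.00866) = 114.920808 u
Nuclear mass = 114.920808 − 1.043779 = 113.877029 u ≈ 113.8770 u (to 4 decimal places)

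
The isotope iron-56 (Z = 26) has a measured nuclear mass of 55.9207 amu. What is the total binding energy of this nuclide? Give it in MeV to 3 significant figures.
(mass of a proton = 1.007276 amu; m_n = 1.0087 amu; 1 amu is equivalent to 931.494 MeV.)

493 MeV

Mass of separated nucleons = 26(1.007276) + 30(1.0087) = 26.189176 + 30.2610 = 56.450176 amu
Mass defect Δm = 56.450176 − 55.9207 = 0.529476 amu
Binding energy = Δm·c² = 0.529476 × 931.494 MeV/amu = 493.204 MeV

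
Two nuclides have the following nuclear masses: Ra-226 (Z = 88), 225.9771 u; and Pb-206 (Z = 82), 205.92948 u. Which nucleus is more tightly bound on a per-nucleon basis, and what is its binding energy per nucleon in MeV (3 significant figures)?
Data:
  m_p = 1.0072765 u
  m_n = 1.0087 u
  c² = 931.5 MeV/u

Pb-206; 7.90 MeV/nucleon

Ra-226: Σm = 88(1.0072765) + 138(1.0087) = 227.8409320 u; Δm = 1.8638320 u; E_B = 1736.2 MeV; E_B/A = 7.682 MeV
Pb-206: Σm = 82(1.0072765) + 124(1.0087) = 207.6754730 u; Δm = 1.7459930 u; E_B = 1626.4 MeV; E_B/A = 7.895 MeV
Pb-206 has the higher binding energy per nucleon, so it is the more tightly bound nucleus.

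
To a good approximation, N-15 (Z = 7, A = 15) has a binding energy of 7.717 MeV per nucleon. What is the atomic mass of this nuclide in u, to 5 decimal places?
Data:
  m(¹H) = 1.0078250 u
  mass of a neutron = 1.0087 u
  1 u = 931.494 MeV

15.00011 u

Total binding energy = 15 × 7.717 = 115.755 MeV
Mass defect = 115.755 MeV / (931.494 MeV/u) = 0.1242681 u
Constituent mass = 7(1.0078250) + 8(1.0087) = 15.1243750 u
Atomic mass = 15.1243750 − 0.1242681 = 15.0001069 u ≈ 15.00011 u (to 5 decimal places)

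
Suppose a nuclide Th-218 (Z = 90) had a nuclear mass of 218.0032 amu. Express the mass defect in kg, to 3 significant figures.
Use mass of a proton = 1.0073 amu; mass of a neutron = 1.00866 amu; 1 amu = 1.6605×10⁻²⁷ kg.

Σm = 90·m_p + 128·m_n = 90.6570 + 129.10848 = 219.76548 amu
Mass defect Δm = 219.76548 − 218.0032 = 1.76228 amu
In SI units: 1.76228 amu × 1.6605×10⁻²⁷ kg/amu = 2.9263e-27 kg

2.93e-27 kg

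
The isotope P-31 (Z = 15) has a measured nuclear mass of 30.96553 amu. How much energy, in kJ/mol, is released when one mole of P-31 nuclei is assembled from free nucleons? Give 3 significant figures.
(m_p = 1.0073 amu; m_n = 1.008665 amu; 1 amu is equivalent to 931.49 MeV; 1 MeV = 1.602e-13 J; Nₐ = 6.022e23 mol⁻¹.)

Mass of separated nucleons = 15(1.0073) + 16(1.008665) = 15.1095 + 16.138640 = 31.248140 amu
Δm = 31.248140 − 30.96553 = 0.282610 amu
Binding energy = Δm·c² = 0.282610 × 931.49 MeV/amu = 263.248 MeV
Per nucleus in joules: 263.248 MeV × 1.602e-13 J/MeV = 4.2172e-11 J
Per mole: 4.2172e-11 J × 6.022e23 mol⁻¹ = 2.5396e+13 J/mol

2.54e+10 kJ/mol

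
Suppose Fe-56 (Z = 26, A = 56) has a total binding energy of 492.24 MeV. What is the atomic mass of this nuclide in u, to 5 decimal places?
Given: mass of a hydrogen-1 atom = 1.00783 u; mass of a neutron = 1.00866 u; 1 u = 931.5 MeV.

Mass defect = 492.24 MeV / (931.5 MeV/u) = 0.5284380 u
Constituent mass = 26(1.00783) + 30(1.00866) = 56.46338 u
Atomic mass = 56.46338 − 0.5284380 = 55.9349420 u ≈ 55.93494 u (to 5 decimal places)

55.93494 u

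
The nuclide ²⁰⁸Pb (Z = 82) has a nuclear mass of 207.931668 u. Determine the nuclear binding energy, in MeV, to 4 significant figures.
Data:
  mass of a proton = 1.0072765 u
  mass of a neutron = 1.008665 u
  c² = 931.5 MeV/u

1636 MeV

Mass of separated nucleons = 82(1.0072765) + 126(1.008665) = 82.5966730 + 127.091790 = 209.6884630 u
Δm = 209.6884630 − 207.931668 = 1.7567950 u
Converting to energy: 1.7567950 u × 931.5 MeV/u = 1636.45 MeV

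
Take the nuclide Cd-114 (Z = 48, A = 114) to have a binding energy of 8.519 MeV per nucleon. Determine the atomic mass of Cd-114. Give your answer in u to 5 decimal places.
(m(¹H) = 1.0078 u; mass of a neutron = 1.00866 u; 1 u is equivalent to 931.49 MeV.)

Total binding energy = 114 × 8.519 = 971.166 MeV
Mass defect = 971.166 MeV / (931.49 MeV/u) = 1.0425941 u
Constituent mass = 48(1.0078) + 66(1.00866) = 114.94596 u
Atomic mass = 114.94596 − 1.0425941 = 113.9033659 u ≈ 113.90337 u (to 5 decimal places)

113.90337 u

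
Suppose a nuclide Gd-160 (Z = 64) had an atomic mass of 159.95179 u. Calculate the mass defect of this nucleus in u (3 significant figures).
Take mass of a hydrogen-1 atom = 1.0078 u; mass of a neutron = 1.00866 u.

Σm = 64·m(¹H) + 96·m_n = 64.4992 + 96.83136 = 161.33056 u
Δm = 161.33056 − 159.95179 = 1.37877 u

1.38 u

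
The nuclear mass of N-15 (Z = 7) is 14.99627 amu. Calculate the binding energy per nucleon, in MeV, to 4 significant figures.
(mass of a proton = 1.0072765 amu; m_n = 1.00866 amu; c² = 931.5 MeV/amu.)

7.697 MeV/nucleon

Total constituent mass: 7 × 1.0072765 + 8 × 1.00866 = 15.1202155 amu
Mass defect Δm = 15.1202155 − 14.99627 = 0.1239455 amu
Binding energy = Δm·c² = 0.1239455 × 931.5 MeV/amu = 115.455 MeV
Per nucleon: 115.455 / 15 = 7.697 MeV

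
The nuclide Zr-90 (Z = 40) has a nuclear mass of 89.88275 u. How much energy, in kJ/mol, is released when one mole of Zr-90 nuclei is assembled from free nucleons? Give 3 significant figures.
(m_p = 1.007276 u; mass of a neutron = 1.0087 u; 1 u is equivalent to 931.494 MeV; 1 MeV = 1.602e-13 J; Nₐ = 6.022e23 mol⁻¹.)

7.58e+10 kJ/mol

Σm = 40·m_p + 50·m_n = 40.291040 + 50.4350 = 90.726040 u
The mass defect is 90.726040 − 89.88275 = 0.843290 u.
E_B = 0.843290 × 931.494 = 785.520 MeV
Per nucleus in joules: 785.520 MeV × 1.602e-13 J/MeV = 1.2584e-10 J
Per mole: 1.2584e-10 J × 6.022e23 mol⁻¹ = 7.5781e+13 J/mol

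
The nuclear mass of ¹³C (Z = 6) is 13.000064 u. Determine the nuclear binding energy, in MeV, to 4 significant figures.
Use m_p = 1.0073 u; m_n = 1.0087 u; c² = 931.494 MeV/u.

97.47 MeV

Mass of separated nucleons = 6(1.0073) + 7(1.0087) = 6.0438 + 7.0609 = 13.1047 u
Δm = 13.1047 − 13.000064 = 0.104636 u
E_B = 0.104636 × 931.494 = 97.4678 MeV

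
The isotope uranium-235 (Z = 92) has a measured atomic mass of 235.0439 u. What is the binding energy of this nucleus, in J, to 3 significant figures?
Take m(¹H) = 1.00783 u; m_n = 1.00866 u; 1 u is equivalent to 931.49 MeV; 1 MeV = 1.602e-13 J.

2.86e-10 J

Σm = 92·m(¹H) + 143·m_n = 92.72036 + 144.23838 = 236.95874 u
Δm = 236.95874 − 235.0439 = 1.91484 u
E_B = 1.91484 × 931.49 = 1783.65 MeV
In joules: 1783.65 MeV × 1.602e-13 J/MeV = 2.8574e-10 J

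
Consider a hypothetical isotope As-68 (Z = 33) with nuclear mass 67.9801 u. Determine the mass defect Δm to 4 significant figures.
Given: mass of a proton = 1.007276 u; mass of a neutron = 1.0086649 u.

0.5633 u

Mass of separated nucleons = 33(1.007276) + 35(1.0086649) = 33.240108 + 35.3032715 = 68.5433795 u
Mass defect Δm = 68.5433795 − 67.9801 = 0.5632795 u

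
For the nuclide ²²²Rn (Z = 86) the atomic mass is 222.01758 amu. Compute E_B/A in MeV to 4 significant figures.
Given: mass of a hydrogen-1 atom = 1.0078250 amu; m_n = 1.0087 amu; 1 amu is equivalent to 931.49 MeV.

Z = 86, so N = A − Z = 222 − 86 = 136.
Σm = 86·m(¹H) + 136·m_n = 86.6729500 + 137.1832 = 223.8561500 amu
The mass defect is 223.8561500 − 222.01758 = 1.8385700 amu.
Binding energy = Δm·c² = 1.8385700 × 931.49 MeV/amu = 1712.61 MeV
Dividing by A = 222 gives 7.714 MeV per nucleon.

7.714 MeV/nucleon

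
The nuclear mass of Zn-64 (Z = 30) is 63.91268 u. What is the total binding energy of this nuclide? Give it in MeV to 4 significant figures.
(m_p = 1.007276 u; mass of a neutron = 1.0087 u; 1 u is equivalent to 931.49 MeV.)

560.2 MeV

Mass of separated nucleons = 30(1.007276) + 34(1.0087) = 30.218280 + 34.2958 = 64.514080 u
Mass defect Δm = 64.514080 − 63.91268 = 0.601400 u
Binding energy = Δm·c² = 0.601400 × 931.49 MeV/u = 560.198 MeV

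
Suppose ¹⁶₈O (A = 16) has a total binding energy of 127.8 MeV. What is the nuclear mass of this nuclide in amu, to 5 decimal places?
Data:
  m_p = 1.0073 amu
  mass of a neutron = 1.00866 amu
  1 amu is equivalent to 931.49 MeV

15.99048 amu

Mass defect = 127.8 MeV / (931.49 MeV/amu) = 0.1371995 amu
Constituent mass = 8(1.0073) + 8(1.00866) = 16.12768 amu
Nuclear mass = 16.12768 − 0.1371995 = 15.9904805 amu ≈ 15.99048 amu (to 5 decimal places)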